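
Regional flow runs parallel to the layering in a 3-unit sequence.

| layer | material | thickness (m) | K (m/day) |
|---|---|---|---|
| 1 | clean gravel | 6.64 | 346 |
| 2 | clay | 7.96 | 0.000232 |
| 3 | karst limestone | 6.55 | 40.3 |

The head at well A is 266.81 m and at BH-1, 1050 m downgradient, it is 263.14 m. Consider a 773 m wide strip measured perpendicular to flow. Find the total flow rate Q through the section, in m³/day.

Flow is parallel to layering, so each bed carries its own Darcy discharge and the transmissivities add.
Σ(K_i·b_i) = 346×6.64 + 0.000232×7.96 + 40.3×6.55 = 2561 m²/day.
Hydraulic gradient i = (266.81 − 263.14) / 1050 = 3.67 / 1050 = 0.003495.
Q = Σ(K_i·b_i) · W · i = 2561 × 773 × 0.003495 = 6920 m³/day.

6920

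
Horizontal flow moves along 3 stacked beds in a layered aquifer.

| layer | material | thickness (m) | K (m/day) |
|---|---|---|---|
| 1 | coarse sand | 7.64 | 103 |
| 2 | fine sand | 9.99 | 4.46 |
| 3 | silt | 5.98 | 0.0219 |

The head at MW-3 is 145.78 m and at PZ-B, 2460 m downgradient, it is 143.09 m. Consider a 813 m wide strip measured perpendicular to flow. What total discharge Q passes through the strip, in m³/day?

739

Flow is parallel to layering, so each bed carries its own Darcy discharge and the transmissivities add.
Σ(K_i·b_i) = 103×7.64 + 4.46×9.99 + 0.0219×5.98 = 831.6 m²/day.
Hydraulic gradient i = (145.78 − 143.09) / 2460 = 2.69 / 2460 = 0.001093.
Q = Σ(K_i·b_i) · W · i = 831.6 × 813 × 0.001093 = 739.3 m³/day.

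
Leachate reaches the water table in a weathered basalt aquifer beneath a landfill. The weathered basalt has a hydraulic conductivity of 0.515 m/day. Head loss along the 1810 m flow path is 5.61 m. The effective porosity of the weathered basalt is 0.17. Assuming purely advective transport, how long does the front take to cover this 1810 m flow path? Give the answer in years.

Hydraulic gradient i = Δh / L = 5.61 / 1810 = 0.003099.
Darcy flux q = K · i = 0.5150 × 0.003099 = 0.001596 m/day.
Seepage velocity v = q / n_e = 0.001596 / 0.17 = 0.009390 m/day.
Travel time t = L / v = 1810 / 0.009390 = 1.928e+05 days = 527.8 years.

528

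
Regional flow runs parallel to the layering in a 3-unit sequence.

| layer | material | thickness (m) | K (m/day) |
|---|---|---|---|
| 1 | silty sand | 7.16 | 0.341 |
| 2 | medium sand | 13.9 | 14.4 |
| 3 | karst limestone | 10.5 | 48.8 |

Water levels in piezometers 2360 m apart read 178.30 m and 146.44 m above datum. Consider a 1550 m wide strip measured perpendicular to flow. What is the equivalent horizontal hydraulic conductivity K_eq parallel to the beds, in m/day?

22.7

Flow is parallel to layering, so each bed carries its own Darcy discharge and the transmissivities add.
Σ(K_i·b_i) = 0.341×7.16 + 14.4×13.9 + 48.8×10.5 = 715.0 m²/day.
Total thickness b = 31.56 m, so K_eq = Σ(K_i·b_i)/b = 22.66 m/day.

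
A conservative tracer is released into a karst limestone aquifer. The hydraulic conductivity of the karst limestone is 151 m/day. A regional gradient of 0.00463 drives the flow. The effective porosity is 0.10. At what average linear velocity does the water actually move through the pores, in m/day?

Hydraulic gradient i = 0.00463.
Darcy flux q = K · i = 151.0 × 0.004630 = 0.6991 m/day.
Seepage velocity v = q / n_e = 0.6991 / 0.10 = 6.991 m/day.

6.99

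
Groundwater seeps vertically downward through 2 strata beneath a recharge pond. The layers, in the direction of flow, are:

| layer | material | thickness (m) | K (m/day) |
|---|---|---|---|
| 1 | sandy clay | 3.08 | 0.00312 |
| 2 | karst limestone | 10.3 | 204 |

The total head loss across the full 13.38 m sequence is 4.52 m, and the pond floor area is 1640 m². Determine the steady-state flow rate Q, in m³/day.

7.51

Flow is perpendicular to layering, so the layers act in series and the equivalent K is the thickness-weighted harmonic mean.
Total thickness L = 3.08 + 10.3 = 13.38 m.
Σ(b_i/K_i) = 3.08/0.00312 + 10.3/204 = 987.2 d.
K_eq = L / Σ(b_i/K_i) = 13.38 / 987.2 = 0.01355 m/day.
Q = K_eq · A · (Δh/L) = 0.01355 × 1640 × (4.52/13.38) = 7.509 m³/day.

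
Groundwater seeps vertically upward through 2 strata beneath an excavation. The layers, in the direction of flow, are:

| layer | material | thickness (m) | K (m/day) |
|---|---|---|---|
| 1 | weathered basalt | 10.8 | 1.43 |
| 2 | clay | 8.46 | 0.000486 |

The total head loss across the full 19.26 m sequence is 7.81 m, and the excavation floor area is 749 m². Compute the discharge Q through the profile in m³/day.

Flow is perpendicular to layering, so the layers act in series and the equivalent K is the thickness-weighted harmonic mean.
Total thickness L = 10.8 + 8.46 = 19.26 m.
Σ(b_i/K_i) = 10.8/1.43 + 8.46/0.000486 = 17415 d.
K_eq = L / Σ(b_i/K_i) = 19.26 / 17415 = 0.001106 m/day.
Q = K_eq · A · (Δh/L) = 0.001106 × 749 × (7.81/19.26) = 0.3359 m³/day.

0.336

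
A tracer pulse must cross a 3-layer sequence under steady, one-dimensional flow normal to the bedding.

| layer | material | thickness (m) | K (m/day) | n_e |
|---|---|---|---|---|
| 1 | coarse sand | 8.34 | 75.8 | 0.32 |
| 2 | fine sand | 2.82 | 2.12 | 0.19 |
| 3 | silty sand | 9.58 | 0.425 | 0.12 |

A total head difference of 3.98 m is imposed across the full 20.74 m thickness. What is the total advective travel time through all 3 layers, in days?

26.2

With flow normal to the layers, continuity requires the same specific discharge q through every layer.
Σ(b_i/K_i) = 8.34/75.8 + 2.82/2.12 + 9.58/0.425 = 23.98 d.
q = Δh / Σ(b_i/K_i) = 3.98 / 23.98 = 0.1660 m/day.
In each layer the seepage velocity is v_i = q/n_i, so the layer transit time is t_i = b_i·n_i / q:
  layer 1 (coarse sand): t_1 = 8.34 × 0.32 / 0.1660 = 16.08 d
  layer 2 (fine sand): t_2 = 2.82 × 0.19 / 0.1660 = 3.228 d
  layer 3 (silty sand): t_3 = 9.58 × 0.12 / 0.1660 = 6.927 d
Total t = Σ t_i = 26.24 days.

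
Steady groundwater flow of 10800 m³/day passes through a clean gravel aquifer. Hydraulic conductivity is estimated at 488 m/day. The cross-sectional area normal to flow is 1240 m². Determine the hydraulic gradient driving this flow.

From Q = K·A·i, i = Q / (K·A) = 10800 / (488.0 × 1240) = 0.01785.

0.0178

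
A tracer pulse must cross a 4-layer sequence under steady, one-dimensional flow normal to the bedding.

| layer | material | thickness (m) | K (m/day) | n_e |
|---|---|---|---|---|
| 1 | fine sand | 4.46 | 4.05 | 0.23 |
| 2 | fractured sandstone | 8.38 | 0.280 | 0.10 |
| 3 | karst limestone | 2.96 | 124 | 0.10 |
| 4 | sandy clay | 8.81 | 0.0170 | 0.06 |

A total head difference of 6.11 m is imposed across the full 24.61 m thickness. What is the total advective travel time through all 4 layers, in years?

0.662

With flow normal to the layers, continuity requires the same specific discharge q through every layer.
Σ(b_i/K_i) = 4.46/4.05 + 8.38/0.280 + 2.96/124 + 8.81/0.0170 = 549.3 d.
q = Δh / Σ(b_i/K_i) = 6.11 / 549.3 = 0.01112 m/day.
In each layer the seepage velocity is v_i = q/n_i, so the layer transit time is t_i = b_i·n_i / q:
  layer 1 (fine sand): t_1 = 4.46 × 0.23 / 0.01112 = 92.22 d
  layer 2 (fractured sandstone): t_2 = 8.38 × 0.10 / 0.01112 = 75.34 d
  layer 3 (karst limestone): t_3 = 2.96 × 0.10 / 0.01112 = 26.61 d
  layer 4 (sandy clay): t_4 = 8.81 × 0.06 / 0.01112 = 47.52 d
Total t = Σ t_i = 241.7 days = 0.6617 years.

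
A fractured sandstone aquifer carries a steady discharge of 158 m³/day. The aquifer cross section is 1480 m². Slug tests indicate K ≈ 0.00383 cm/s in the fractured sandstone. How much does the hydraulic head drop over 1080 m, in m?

Convert K: 0.00383 cm/s × 864 = 3.309 m/day.
From Q = K·A·i, i = Q / (K·A) = 158 / (3.309 × 1480) = 0.03226.
Head loss Δh = i · L = 0.03226 × 1080 = 34.84 m.

34.8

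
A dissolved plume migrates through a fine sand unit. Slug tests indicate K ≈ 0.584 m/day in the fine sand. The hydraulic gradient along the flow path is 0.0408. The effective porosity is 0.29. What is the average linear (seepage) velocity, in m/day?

0.0822

Hydraulic gradient i = 0.0408.
Darcy flux q = K · i = 0.5840 × 0.04080 = 0.02383 m/day.
Seepage velocity v = q / n_e = 0.02383 / 0.29 = 0.08216 m/day.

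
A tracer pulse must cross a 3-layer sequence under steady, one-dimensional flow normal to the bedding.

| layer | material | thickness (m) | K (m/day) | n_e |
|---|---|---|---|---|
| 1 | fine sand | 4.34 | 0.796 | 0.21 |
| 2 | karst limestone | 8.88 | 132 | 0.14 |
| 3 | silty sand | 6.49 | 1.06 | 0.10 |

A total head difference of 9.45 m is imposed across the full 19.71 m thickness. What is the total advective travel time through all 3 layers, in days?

3.45

With flow normal to the layers, continuity requires the same specific discharge q through every layer.
Σ(b_i/K_i) = 4.34/0.796 + 8.88/132 + 6.49/1.06 = 11.64 d.
q = Δh / Σ(b_i/K_i) = 9.45 / 11.64 = 0.8117 m/day.
In each layer the seepage velocity is v_i = q/n_i, so the layer transit time is t_i = b_i·n_i / q:
  layer 1 (fine sand): t_1 = 4.34 × 0.21 / 0.8117 = 1.123 d
  layer 2 (karst limestone): t_2 = 8.88 × 0.14 / 0.8117 = 1.532 d
  layer 3 (silty sand): t_3 = 6.49 × 0.10 / 0.8117 = 0.7996 d
Total t = Σ t_i = 3.454 days.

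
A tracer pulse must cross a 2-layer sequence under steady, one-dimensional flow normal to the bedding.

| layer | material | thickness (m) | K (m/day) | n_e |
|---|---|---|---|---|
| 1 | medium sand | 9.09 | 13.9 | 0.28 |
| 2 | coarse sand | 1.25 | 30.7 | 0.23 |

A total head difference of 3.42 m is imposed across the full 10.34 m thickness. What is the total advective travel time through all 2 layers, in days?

With flow normal to the layers, continuity requires the same specific discharge q through every layer.
Σ(b_i/K_i) = 9.09/13.9 + 1.25/30.7 = 0.6947 d.
q = Δh / Σ(b_i/K_i) = 3.42 / 0.6947 = 4.923 m/day.
In each layer the seepage velocity is v_i = q/n_i, so the layer transit time is t_i = b_i·n_i / q:
  layer 1 (medium sand): t_1 = 9.09 × 0.28 / 4.923 = 0.5170 d
  layer 2 (coarse sand): t_2 = 1.25 × 0.23 / 4.923 = 0.05840 d
Total t = Σ t_i = 0.5754 days.

0.575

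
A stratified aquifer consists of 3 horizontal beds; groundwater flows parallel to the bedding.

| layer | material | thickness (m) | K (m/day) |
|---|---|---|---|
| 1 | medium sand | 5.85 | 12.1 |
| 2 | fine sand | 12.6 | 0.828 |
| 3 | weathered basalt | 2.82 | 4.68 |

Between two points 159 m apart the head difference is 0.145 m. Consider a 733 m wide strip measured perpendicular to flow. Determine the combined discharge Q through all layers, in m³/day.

63.1

Flow is parallel to layering, so each bed carries its own Darcy discharge and the transmissivities add.
Σ(K_i·b_i) = 12.1×5.85 + 0.828×12.6 + 4.68×2.82 = 94.42 m²/day.
Hydraulic gradient i = Δh / L = 0.145 / 159 = 0.0009119.
Q = Σ(K_i·b_i) · W · i = 94.42 × 733 × 0.0009119 = 63.11 m³/day.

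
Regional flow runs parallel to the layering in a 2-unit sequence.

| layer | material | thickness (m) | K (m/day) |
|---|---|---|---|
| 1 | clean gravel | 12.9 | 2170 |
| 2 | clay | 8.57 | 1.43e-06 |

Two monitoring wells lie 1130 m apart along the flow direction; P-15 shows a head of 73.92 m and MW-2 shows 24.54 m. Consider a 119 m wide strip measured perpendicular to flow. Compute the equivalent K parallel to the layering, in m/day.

1300

Flow is parallel to layering, so each bed carries its own Darcy discharge and the transmissivities add.
Σ(K_i·b_i) = 2170×12.9 + 1.43e-06×8.57 = 27993 m²/day.
Total thickness b = 21.47 m, so K_eq = Σ(K_i·b_i)/b = 1304 m/day.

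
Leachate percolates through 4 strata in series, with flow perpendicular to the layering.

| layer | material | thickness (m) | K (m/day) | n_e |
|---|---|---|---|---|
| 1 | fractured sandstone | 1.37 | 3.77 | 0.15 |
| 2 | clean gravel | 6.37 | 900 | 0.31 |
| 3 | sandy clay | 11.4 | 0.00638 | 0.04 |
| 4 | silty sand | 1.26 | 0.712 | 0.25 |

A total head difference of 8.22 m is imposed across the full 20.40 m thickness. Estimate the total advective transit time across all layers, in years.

With flow normal to the layers, continuity requires the same specific discharge q through every layer.
Σ(b_i/K_i) = 1.37/3.77 + 6.37/900 + 11.4/0.00638 + 1.26/0.712 = 1789 d.
q = Δh / Σ(b_i/K_i) = 8.22 / 1789 = 0.004595 m/day.
In each layer the seepage velocity is v_i = q/n_i, so the layer transit time is t_i = b_i·n_i / q:
  layer 1 (fractured sandstone): t_1 = 1.37 × 0.15 / 0.004595 = 44.72 d
  layer 2 (clean gravel): t_2 = 6.37 × 0.31 / 0.004595 = 429.8 d
  layer 3 (sandy clay): t_3 = 11.4 × 0.04 / 0.004595 = 99.24 d
  layer 4 (silty sand): t_4 = 1.26 × 0.25 / 0.004595 = 68.56 d
Total t = Σ t_i = 642.3 days = 1.758 years.

1.76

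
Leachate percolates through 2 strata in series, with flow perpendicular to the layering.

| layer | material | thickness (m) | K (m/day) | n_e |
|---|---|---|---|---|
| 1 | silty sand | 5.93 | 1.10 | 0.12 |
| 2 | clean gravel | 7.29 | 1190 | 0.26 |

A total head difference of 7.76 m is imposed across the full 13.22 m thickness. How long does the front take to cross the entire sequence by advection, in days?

With flow normal to the layers, continuity requires the same specific discharge q through every layer.
Σ(b_i/K_i) = 5.93/1.10 + 7.29/1190 = 5.397 d.
q = Δh / Σ(b_i/K_i) = 7.76 / 5.397 = 1.438 m/day.
In each layer the seepage velocity is v_i = q/n_i, so the layer transit time is t_i = b_i·n_i / q:
  layer 1 (silty sand): t_1 = 5.93 × 0.12 / 1.438 = 0.4949 d
  layer 2 (clean gravel): t_2 = 7.29 × 0.26 / 1.438 = 1.318 d
Total t = Σ t_i = 1.813 days.

1.81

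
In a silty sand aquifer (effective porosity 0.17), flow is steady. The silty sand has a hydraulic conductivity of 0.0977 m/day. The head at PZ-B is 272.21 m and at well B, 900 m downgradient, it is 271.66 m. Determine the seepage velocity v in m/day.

Hydraulic gradient i = (272.21 − 271.66) / 900 = 0.55 / 900 = 0.0006111.
Darcy flux q = K · i = 0.09770 × 0.0006111 = 5.971e-05 m/day.
Seepage velocity v = q / n_e = 5.971e-05 / 0.17 = 0.0003512 m/day.

0.000351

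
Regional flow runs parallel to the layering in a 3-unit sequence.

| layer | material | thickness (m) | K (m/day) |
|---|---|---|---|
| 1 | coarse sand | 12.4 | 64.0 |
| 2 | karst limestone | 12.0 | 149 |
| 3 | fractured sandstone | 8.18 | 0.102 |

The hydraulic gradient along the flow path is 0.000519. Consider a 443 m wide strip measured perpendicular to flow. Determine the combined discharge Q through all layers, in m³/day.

Flow is parallel to layering, so each bed carries its own Darcy discharge and the transmissivities add.
Σ(K_i·b_i) = 64.0×12.4 + 149×12.0 + 0.102×8.18 = 2582 m²/day.
Hydraulic gradient i = 0.000519.
Q = Σ(K_i·b_i) · W · i = 2582 × 443 × 0.0005190 = 593.7 m³/day.

594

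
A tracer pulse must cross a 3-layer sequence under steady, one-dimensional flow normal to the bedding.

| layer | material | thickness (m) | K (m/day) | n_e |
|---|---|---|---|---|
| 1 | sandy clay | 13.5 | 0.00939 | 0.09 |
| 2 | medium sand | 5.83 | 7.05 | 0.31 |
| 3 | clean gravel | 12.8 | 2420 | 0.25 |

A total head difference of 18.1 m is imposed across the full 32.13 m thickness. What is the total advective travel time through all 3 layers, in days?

With flow normal to the layers, continuity requires the same specific discharge q through every layer.
Σ(b_i/K_i) = 13.5/0.00939 + 5.83/7.05 + 12.8/2420 = 1439 d.
q = Δh / Σ(b_i/K_i) = 18.1 / 1439 = 0.01258 m/day.
In each layer the seepage velocity is v_i = q/n_i, so the layer transit time is t_i = b_i·n_i / q:
  layer 1 (sandy clay): t_1 = 13.5 × 0.09 / 0.01258 = 96.56 d
  layer 2 (medium sand): t_2 = 5.83 × 0.31 / 0.01258 = 143.6 d
  layer 3 (clean gravel): t_3 = 12.8 × 0.25 / 0.01258 = 254.3 d
Total t = Σ t_i = 494.5 days.

495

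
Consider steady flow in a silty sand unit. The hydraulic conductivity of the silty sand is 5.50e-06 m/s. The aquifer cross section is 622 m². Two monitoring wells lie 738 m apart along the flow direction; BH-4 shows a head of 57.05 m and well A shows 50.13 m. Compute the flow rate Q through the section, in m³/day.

2.77

Convert K: 5.50e-06 m/s × 86400 = 0.4752 m/day.
Hydraulic gradient i = (57.05 − 50.13) / 738 = 6.92 / 738 = 0.009377.
Darcy's law: Q = K · A · i = 0.4752 × 622.0 × 0.009377 = 2.772 m³/day.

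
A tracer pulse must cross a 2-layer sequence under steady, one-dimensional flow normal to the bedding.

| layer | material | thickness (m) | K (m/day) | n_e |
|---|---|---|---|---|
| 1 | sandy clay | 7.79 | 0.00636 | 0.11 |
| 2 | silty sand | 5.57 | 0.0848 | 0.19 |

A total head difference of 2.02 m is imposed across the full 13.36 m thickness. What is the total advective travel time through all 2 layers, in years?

3.35

With flow normal to the layers, continuity requires the same specific discharge q through every layer.
Σ(b_i/K_i) = 7.79/0.00636 + 5.57/0.0848 = 1291 d.
q = Δh / Σ(b_i/K_i) = 2.02 / 1291 = 0.001565 m/day.
In each layer the seepage velocity is v_i = q/n_i, so the layer transit time is t_i = b_i·n_i / q:
  layer 1 (sandy clay): t_1 = 7.79 × 0.11 / 0.001565 = 547.5 d
  layer 2 (silty sand): t_2 = 5.57 × 0.19 / 0.001565 = 676.1 d
Total t = Σ t_i = 1224 days = 3.350 years.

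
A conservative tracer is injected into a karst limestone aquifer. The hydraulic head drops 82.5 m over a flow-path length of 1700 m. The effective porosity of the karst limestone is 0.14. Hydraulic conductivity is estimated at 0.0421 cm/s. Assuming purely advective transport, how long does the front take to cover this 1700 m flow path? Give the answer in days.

Convert K: 0.0421 cm/s × 864 = 36.37 m/day.
Hydraulic gradient i = Δh / L = 82.5 / 1700 = 0.04853.
Darcy flux q = K · i = 36.37 × 0.04853 = 1.765 m/day.
Seepage velocity v = q / n_e = 1.765 / 0.14 = 12.61 m/day.
Travel time t = L / v = 1700 / 12.61 = 134.8 days.

135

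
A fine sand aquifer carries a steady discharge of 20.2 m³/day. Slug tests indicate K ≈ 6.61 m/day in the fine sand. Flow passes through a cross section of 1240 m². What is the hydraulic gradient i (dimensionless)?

From Q = K·A·i, i = Q / (K·A) = 20.2 / (6.610 × 1240) = 0.002464.

0.00246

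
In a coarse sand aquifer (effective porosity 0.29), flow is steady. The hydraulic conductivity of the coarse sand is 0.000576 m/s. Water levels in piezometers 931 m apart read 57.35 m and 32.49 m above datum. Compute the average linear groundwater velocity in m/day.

4.58

Convert K: 0.000576 m/s × 86400 = 49.77 m/day.
Hydraulic gradient i = (57.35 − 32.49) / 931 = 24.86 / 931 = 0.02670.
Darcy flux q = K · i = 49.77 × 0.02670 = 1.329 m/day.
Seepage velocity v = q / n_e = 1.329 / 0.29 = 4.582 m/day.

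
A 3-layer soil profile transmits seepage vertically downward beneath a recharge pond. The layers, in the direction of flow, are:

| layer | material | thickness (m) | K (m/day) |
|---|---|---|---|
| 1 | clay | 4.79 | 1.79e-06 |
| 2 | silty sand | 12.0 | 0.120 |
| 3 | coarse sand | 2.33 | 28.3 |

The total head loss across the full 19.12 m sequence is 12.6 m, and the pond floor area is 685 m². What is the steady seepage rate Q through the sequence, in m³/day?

Flow is perpendicular to layering, so the layers act in series and the equivalent K is the thickness-weighted harmonic mean.
Total thickness L = 4.79 + 12.0 + 2.33 = 19.12 m.
Σ(b_i/K_i) = 4.79/1.79e-06 + 12.0/0.120 + 2.33/28.3 = 2.676e+06 d.
K_eq = L / Σ(b_i/K_i) = 19.12 / 2.676e+06 = 7.145e-06 m/day.
Q = K_eq · A · (Δh/L) = 7.145e-06 × 685 × (12.6/19.12) = 0.003225 m³/day.

0.00323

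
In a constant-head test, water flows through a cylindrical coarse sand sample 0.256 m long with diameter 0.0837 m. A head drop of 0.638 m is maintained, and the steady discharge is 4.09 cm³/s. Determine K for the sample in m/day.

Cross-sectional area A = π·(d/2)² = π × (0.0837/2)² = 0.005502 m².
Convert discharge: 4.09 cm³/s = 4.090e-06 m³/s.
Darcy's law rearranged: K = Q·L / (A·Δh) = 4.090e-06 × 0.256 / (0.005502 × 0.638) = 0.0002983 m/s = 25.77 m/day.

25.8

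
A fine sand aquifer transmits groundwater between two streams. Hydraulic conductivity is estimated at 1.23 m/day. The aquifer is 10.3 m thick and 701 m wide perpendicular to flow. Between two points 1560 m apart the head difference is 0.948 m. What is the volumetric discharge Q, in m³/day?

5.40

Cross-sectional area A = 701 × 10.3 = 7220 m².
Hydraulic gradient i = Δh / L = 0.948 / 1560 = 0.0006077.
Darcy's law: Q = K · A · i = 1.230 × 7220 × 0.0006077 = 5.397 m³/day.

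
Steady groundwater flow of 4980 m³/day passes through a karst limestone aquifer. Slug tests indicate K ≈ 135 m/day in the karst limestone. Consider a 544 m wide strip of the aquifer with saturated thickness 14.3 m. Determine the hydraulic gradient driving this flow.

Cross-sectional area A = 544 × 14.3 = 7779 m².
From Q = K·A·i, i = Q / (K·A) = 4980 / (135.0 × 7779) = 0.004742.

0.00474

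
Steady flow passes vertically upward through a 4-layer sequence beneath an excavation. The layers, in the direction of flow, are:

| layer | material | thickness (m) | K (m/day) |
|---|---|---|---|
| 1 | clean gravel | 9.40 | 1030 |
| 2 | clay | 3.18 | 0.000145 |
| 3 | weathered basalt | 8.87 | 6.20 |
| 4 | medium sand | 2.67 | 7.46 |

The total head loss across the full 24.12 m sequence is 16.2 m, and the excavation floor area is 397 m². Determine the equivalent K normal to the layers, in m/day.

0.00110

Flow is perpendicular to layering, so the layers act in series and the equivalent K is the thickness-weighted harmonic mean.
Total thickness L = 9.40 + 3.18 + 8.87 + 2.67 = 24.12 m.
Σ(b_i/K_i) = 9.40/1030 + 3.18/0.000145 + 8.87/6.20 + 2.67/7.46 = 21933 d.
K_eq = L / Σ(b_i/K_i) = 24.12 / 21933 = 0.001100 m/day.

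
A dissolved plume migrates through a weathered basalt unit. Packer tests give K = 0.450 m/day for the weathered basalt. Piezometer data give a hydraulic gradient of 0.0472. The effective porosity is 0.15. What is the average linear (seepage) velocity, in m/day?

0.142

Hydraulic gradient i = 0.0472.
Darcy flux q = K · i = 0.4500 × 0.04720 = 0.02124 m/day.
Seepage velocity v = q / n_e = 0.02124 / 0.15 = 0.1416 m/day.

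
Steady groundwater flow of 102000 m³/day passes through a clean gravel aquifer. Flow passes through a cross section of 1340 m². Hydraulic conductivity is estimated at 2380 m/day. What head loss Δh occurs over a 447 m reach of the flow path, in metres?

14.3

From Q = K·A·i, i = Q / (K·A) = 102000 / (2380 × 1340) = 0.03198.
Head loss Δh = i · L = 0.03198 × 447 = 14.30 m.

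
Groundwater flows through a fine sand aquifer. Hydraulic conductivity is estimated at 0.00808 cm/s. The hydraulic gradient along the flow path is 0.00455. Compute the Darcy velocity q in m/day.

Convert K: 0.00808 cm/s × 864 = 6.981 m/day.
Hydraulic gradient i = 0.00455.
Specific discharge q = K · i = 6.981 × 0.004550 = 0.03176 m/day.

0.0318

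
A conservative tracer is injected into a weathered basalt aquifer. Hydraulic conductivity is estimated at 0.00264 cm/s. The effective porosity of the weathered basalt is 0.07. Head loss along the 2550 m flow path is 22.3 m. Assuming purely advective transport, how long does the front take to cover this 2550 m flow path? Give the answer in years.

Convert K: 0.00264 cm/s × 864 = 2.281 m/day.
Hydraulic gradient i = Δh / L = 22.3 / 2550 = 0.008745.
Darcy flux q = K · i = 2.281 × 0.008745 = 0.01995 m/day.
Seepage velocity v = q / n_e = 0.01995 / 0.07 = 0.2850 m/day.
Travel time t = L / v = 2550 / 0.2850 = 8949 days = 24.50 years.

24.5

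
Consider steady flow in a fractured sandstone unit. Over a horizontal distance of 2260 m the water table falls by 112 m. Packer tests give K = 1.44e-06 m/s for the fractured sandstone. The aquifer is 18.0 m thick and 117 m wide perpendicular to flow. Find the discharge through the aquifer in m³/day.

Convert K: 1.44e-06 m/s × 86400 = 0.1244 m/day.
Cross-sectional area A = 117 × 18.0 = 2106 m².
Hydraulic gradient i = Δh / L = 112 / 2260 = 0.04956.
Darcy's law: Q = K · A · i = 0.1244 × 2106 × 0.04956 = 12.99 m³/day.

13.0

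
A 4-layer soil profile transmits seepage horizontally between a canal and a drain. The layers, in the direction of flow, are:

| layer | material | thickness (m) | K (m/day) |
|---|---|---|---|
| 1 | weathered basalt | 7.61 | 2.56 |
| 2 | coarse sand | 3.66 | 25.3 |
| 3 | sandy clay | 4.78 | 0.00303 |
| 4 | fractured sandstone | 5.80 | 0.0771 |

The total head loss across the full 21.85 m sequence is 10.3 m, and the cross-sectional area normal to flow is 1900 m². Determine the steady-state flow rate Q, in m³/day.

11.8

Flow is perpendicular to layering, so the layers act in series and the equivalent K is the thickness-weighted harmonic mean.
Total thickness L = 7.61 + 3.66 + 4.78 + 5.80 = 21.85 m.
Σ(b_i/K_i) = 7.61/2.56 + 3.66/25.3 + 4.78/0.00303 + 5.80/0.0771 = 1656 d.
K_eq = L / Σ(b_i/K_i) = 21.85 / 1656 = 0.01320 m/day.
Q = K_eq · A · (Δh/L) = 0.01320 × 1900 × (10.3/21.85) = 11.82 m³/day.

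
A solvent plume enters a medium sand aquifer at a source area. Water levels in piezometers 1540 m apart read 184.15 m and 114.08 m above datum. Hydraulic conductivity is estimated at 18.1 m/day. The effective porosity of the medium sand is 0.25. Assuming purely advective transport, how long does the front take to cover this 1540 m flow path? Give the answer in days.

Hydraulic gradient i = (184.15 − 114.08) / 1540 = 70.07 / 1540 = 0.04550.
Darcy flux q = K · i = 18.10 × 0.04550 = 0.8236 m/day.
Seepage velocity v = q / n_e = 0.8236 / 0.25 = 3.294 m/day.
Travel time t = L / v = 1540 / 3.294 = 467.5 days.

467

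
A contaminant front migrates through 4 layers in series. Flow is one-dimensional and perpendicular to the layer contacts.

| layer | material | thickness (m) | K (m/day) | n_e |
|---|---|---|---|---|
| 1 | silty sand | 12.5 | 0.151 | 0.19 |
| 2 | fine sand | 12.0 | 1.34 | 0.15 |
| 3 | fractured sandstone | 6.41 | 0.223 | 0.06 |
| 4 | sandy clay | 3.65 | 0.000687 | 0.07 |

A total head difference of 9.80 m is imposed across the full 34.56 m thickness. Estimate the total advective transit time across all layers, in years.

With flow normal to the layers, continuity requires the same specific discharge q through every layer.
Σ(b_i/K_i) = 12.5/0.151 + 12.0/1.34 + 6.41/0.223 + 3.65/0.000687 = 5433 d.
q = Δh / Σ(b_i/K_i) = 9.80 / 5433 = 0.001804 m/day.
In each layer the seepage velocity is v_i = q/n_i, so the layer transit time is t_i = b_i·n_i / q:
  layer 1 (silty sand): t_1 = 12.5 × 0.19 / 0.001804 = 1317 d
  layer 2 (fine sand): t_2 = 12.0 × 0.15 / 0.001804 = 998.0 d
  layer 3 (fractured sandstone): t_3 = 6.41 × 0.06 / 0.001804 = 213.2 d
  layer 4 (sandy clay): t_4 = 3.65 × 0.07 / 0.001804 = 141.7 d
Total t = Σ t_i = 2670 days = 7.309 years.

7.31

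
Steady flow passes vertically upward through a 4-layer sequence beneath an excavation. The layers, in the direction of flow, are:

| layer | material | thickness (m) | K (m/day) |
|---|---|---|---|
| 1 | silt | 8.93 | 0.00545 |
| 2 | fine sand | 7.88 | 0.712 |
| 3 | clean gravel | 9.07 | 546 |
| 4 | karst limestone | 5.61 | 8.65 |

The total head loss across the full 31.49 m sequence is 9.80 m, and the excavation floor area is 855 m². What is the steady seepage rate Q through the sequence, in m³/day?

Flow is perpendicular to layering, so the layers act in series and the equivalent K is the thickness-weighted harmonic mean.
Total thickness L = 8.93 + 7.88 + 9.07 + 5.61 = 31.49 m.
Σ(b_i/K_i) = 8.93/0.00545 + 7.88/0.712 + 9.07/546 + 5.61/8.65 = 1650 d.
K_eq = L / Σ(b_i/K_i) = 31.49 / 1650 = 0.01908 m/day.
Q = K_eq · A · (Δh/L) = 0.01908 × 855 × (9.80/31.49) = 5.077 m³/day.

5.08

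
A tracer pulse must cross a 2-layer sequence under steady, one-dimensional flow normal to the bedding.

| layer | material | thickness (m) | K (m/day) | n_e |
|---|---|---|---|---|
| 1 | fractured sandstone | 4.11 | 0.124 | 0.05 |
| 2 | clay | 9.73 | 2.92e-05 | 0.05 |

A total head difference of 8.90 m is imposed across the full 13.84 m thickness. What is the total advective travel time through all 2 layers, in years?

70.9

With flow normal to the layers, continuity requires the same specific discharge q through every layer.
Σ(b_i/K_i) = 4.11/0.124 + 9.73/2.92e-05 = 3.333e+05 d.
q = Δh / Σ(b_i/K_i) = 8.90 / 3.333e+05 = 2.671e-05 m/day.
In each layer the seepage velocity is v_i = q/n_i, so the layer transit time is t_i = b_i·n_i / q:
  layer 1 (fractured sandstone): t_1 = 4.11 × 0.05 / 2.671e-05 = 7695 d
  layer 2 (clay): t_2 = 9.73 × 0.05 / 2.671e-05 = 18217 d
Total t = Σ t_i = 25911 days = 70.94 years.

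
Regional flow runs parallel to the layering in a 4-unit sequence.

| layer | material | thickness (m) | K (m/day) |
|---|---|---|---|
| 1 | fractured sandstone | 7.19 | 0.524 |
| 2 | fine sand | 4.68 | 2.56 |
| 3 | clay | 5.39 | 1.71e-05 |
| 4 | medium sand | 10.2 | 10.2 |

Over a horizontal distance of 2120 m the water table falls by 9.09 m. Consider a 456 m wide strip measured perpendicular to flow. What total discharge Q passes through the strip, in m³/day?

Flow is parallel to layering, so each bed carries its own Darcy discharge and the transmissivities add.
Σ(K_i·b_i) = 0.524×7.19 + 2.56×4.68 + 1.71e-05×5.39 + 10.2×10.2 = 119.8 m²/day.
Hydraulic gradient i = Δh / L = 9.09 / 2120 = 0.004288.
Q = Σ(K_i·b_i) · W · i = 119.8 × 456 × 0.004288 = 234.2 m³/day.

234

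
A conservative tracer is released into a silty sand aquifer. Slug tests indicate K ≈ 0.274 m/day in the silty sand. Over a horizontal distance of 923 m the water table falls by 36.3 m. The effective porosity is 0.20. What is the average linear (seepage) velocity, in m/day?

0.0539

Hydraulic gradient i = Δh / L = 36.3 / 923 = 0.03933.
Darcy flux q = K · i = 0.2740 × 0.03933 = 0.01078 m/day.
Seepage velocity v = q / n_e = 0.01078 / 0.20 = 0.05388 m/day.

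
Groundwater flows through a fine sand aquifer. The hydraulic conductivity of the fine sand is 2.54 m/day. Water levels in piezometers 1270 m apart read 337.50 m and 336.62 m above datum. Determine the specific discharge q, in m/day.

0.00176

Hydraulic gradient i = (337.50 − 336.62) / 1270 = 0.88 / 1270 = 0.0006929.
Specific discharge q = K · i = 2.540 × 0.0006929 = 0.001760 m/day.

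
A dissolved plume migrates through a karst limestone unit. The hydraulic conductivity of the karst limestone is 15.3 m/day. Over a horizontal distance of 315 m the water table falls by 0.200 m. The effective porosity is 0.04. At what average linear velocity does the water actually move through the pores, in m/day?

Hydraulic gradient i = Δh / L = 0.200 / 315 = 0.0006349.
Darcy flux q = K · i = 15.30 × 0.0006349 = 0.009714 m/day.
Seepage velocity v = q / n_e = 0.009714 / 0.04 = 0.2429 m/day.

0.243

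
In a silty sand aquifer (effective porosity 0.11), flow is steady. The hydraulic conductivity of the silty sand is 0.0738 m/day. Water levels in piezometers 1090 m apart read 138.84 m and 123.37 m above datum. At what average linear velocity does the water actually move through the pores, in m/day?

0.00952

Hydraulic gradient i = (138.84 − 123.37) / 1090 = 15.47 / 1090 = 0.01419.
Darcy flux q = K · i = 0.07380 × 0.01419 = 0.001047 m/day.
Seepage velocity v = q / n_e = 0.001047 / 0.11 = 0.009522 m/day.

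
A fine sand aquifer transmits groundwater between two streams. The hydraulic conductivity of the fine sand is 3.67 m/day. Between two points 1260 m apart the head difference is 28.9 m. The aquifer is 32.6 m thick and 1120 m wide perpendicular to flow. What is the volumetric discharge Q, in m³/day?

Cross-sectional area A = 1120 × 32.6 = 36512 m².
Hydraulic gradient i = Δh / L = 28.9 / 1260 = 0.02294.
Darcy's law: Q = K · A · i = 3.670 × 36512 × 0.02294 = 3073 m³/day.

3070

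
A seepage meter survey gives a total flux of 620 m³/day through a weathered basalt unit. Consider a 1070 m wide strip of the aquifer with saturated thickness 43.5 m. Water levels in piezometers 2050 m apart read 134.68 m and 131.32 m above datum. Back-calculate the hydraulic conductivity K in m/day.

Cross-sectional area A = 1070 × 43.5 = 46545 m².
Hydraulic gradient i = (134.68 − 131.32) / 2050 = 3.36 / 2050 = 0.001639.
From Q = K·A·i, K = Q / (A·i) = 620 / (46545 × 0.001639) = 8.127 m/day.

8.13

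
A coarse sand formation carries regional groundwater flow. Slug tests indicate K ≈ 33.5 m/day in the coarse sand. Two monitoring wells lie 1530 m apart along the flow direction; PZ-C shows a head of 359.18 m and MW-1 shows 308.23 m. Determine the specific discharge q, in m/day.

Hydraulic gradient i = (359.18 − 308.23) / 1530 = 50.95 / 1530 = 0.03330.
Specific discharge q = K · i = 33.50 × 0.03330 = 1.116 m/day.

1.12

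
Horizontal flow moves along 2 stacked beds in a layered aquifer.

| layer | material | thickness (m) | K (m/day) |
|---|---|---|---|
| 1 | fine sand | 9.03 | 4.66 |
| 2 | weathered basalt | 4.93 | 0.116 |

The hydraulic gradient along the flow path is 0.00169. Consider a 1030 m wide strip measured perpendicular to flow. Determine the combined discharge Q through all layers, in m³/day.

74.2

Flow is parallel to layering, so each bed carries its own Darcy discharge and the transmissivities add.
Σ(K_i·b_i) = 4.66×9.03 + 0.116×4.93 = 42.65 m²/day.
Hydraulic gradient i = 0.00169.
Q = Σ(K_i·b_i) · W · i = 42.65 × 1030 × 0.001690 = 74.24 m³/day.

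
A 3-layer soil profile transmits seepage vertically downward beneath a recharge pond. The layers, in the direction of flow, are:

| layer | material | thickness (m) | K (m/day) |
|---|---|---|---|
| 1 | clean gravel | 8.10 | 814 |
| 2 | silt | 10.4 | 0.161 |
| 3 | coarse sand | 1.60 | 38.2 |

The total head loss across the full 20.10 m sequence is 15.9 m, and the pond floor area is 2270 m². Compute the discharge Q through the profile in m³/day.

558

Flow is perpendicular to layering, so the layers act in series and the equivalent K is the thickness-weighted harmonic mean.
Total thickness L = 8.10 + 10.4 + 1.60 = 20.10 m.
Σ(b_i/K_i) = 8.10/814 + 10.4/0.161 + 1.60/38.2 = 64.65 d.
K_eq = L / Σ(b_i/K_i) = 20.10 / 64.65 = 0.3109 m/day.
Q = K_eq · A · (Δh/L) = 0.3109 × 2270 × (15.9/20.10) = 558.3 m³/day.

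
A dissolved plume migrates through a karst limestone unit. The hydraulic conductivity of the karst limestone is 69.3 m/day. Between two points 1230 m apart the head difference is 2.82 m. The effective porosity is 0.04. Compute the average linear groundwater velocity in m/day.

3.97

Hydraulic gradient i = Δh / L = 2.82 / 1230 = 0.002293.
Darcy flux q = K · i = 69.30 × 0.002293 = 0.1589 m/day.
Seepage velocity v = q / n_e = 0.1589 / 0.04 = 3.972 m/day.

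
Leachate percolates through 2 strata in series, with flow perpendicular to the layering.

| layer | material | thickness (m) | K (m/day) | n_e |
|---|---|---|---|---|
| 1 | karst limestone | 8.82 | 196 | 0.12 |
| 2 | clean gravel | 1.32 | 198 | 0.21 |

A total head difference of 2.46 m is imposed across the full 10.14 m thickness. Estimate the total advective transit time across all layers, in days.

With flow normal to the layers, continuity requires the same specific discharge q through every layer.
Σ(b_i/K_i) = 8.82/196 + 1.32/198 = 0.05167 d.
q = Δh / Σ(b_i/K_i) = 2.46 / 0.05167 = 47.61 m/day.
In each layer the seepage velocity is v_i = q/n_i, so the layer transit time is t_i = b_i·n_i / q:
  layer 1 (karst limestone): t_1 = 8.82 × 0.12 / 47.61 = 0.02223 d
  layer 2 (clean gravel): t_2 = 1.32 × 0.21 / 47.61 = 0.005822 d
Total t = Σ t_i = 0.02805 days.

0.0281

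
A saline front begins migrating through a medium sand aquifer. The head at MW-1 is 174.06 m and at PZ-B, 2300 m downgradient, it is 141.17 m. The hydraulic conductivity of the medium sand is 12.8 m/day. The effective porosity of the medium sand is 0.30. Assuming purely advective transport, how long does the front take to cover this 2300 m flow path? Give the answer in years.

10.3

Hydraulic gradient i = (174.06 − 141.17) / 2300 = 32.89 / 2300 = 0.01430.
Darcy flux q = K · i = 12.80 × 0.01430 = 0.1830 m/day.
Seepage velocity v = q / n_e = 0.1830 / 0.30 = 0.6101 m/day.
Travel time t = L / v = 2300 / 0.6101 = 3770 days = 10.32 years.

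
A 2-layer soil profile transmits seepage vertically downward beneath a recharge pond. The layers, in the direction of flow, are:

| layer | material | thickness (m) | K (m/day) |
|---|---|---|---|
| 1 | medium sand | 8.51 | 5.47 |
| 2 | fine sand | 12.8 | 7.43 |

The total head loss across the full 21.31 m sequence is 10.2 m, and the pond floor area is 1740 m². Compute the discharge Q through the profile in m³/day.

5410

Flow is perpendicular to layering, so the layers act in series and the equivalent K is the thickness-weighted harmonic mean.
Total thickness L = 8.51 + 12.8 = 21.31 m.
Σ(b_i/K_i) = 8.51/5.47 + 12.8/7.43 = 3.279 d.
K_eq = L / Σ(b_i/K_i) = 21.31 / 3.279 = 6.500 m/day.
Q = K_eq · A · (Δh/L) = 6.500 × 1740 × (10.2/21.31) = 5413 m³/day.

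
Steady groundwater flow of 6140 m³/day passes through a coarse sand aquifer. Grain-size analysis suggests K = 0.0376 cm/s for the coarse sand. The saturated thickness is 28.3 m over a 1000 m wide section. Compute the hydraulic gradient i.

Convert K: 0.0376 cm/s × 864 = 32.49 m/day.
Cross-sectional area A = 1000 × 28.3 = 28300 m².
From Q = K·A·i, i = Q / (K·A) = 6140 / (32.49 × 28300) = 0.006679.

0.00668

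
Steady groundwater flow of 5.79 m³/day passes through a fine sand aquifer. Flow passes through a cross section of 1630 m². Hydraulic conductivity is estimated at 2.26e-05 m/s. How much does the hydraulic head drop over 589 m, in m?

1.07

Convert K: 2.26e-05 m/s × 86400 = 1.953 m/day.
From Q = K·A·i, i = Q / (K·A) = 5.79 / (1.953 × 1630) = 0.001819.
Head loss Δh = i · L = 0.001819 × 589 = 1.071 m.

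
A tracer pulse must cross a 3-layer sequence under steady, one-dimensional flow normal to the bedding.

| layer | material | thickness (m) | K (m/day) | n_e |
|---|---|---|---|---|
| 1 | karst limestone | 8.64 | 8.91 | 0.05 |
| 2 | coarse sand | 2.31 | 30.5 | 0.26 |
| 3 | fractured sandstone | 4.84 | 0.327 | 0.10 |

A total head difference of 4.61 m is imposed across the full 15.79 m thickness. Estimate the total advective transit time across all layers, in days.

With flow normal to the layers, continuity requires the same specific discharge q through every layer.
Σ(b_i/K_i) = 8.64/8.91 + 2.31/30.5 + 4.84/0.327 = 15.85 d.
q = Δh / Σ(b_i/K_i) = 4.61 / 15.85 = 0.2909 m/day.
In each layer the seepage velocity is v_i = q/n_i, so the layer transit time is t_i = b_i·n_i / q:
  layer 1 (karst limestone): t_1 = 8.64 × 0.05 / 0.2909 = 1.485 d
  layer 2 (coarse sand): t_2 = 2.31 × 0.26 / 0.2909 = 2.065 d
  layer 3 (fractured sandstone): t_3 = 4.84 × 0.10 / 0.2909 = 1.664 d
Total t = Σ t_i = 5.213 days.

5.21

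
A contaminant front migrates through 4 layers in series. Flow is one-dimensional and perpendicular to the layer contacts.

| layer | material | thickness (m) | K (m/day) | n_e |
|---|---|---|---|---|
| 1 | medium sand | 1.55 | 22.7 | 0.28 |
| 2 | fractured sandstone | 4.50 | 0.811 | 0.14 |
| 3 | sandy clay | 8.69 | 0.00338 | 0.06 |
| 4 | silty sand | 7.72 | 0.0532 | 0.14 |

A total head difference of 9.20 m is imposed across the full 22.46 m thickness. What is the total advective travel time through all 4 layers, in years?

2.16

With flow normal to the layers, continuity requires the same specific discharge q through every layer.
Σ(b_i/K_i) = 1.55/22.7 + 4.50/0.811 + 8.69/0.00338 + 7.72/0.0532 = 2722 d.
q = Δh / Σ(b_i/K_i) = 9.20 / 2722 = 0.003380 m/day.
In each layer the seepage velocity is v_i = q/n_i, so the layer transit time is t_i = b_i·n_i / q:
  layer 1 (medium sand): t_1 = 1.55 × 0.28 / 0.003380 = 128.4 d
  layer 2 (fractured sandstone): t_2 = 4.50 × 0.14 / 0.003380 = 186.4 d
  layer 3 (sandy clay): t_3 = 8.69 × 0.06 / 0.003380 = 154.3 d
  layer 4 (silty sand): t_4 = 7.72 × 0.14 / 0.003380 = 319.7 d
Total t = Σ t_i = 788.8 days = 2.160 years.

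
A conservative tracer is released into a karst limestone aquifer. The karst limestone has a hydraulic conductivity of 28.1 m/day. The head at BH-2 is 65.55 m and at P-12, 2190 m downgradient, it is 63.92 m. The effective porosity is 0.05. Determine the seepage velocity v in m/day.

Hydraulic gradient i = (65.55 − 63.92) / 2190 = 1.63 / 2190 = 0.0007443.
Darcy flux q = K · i = 28.10 × 0.0007443 = 0.02091 m/day.
Seepage velocity v = q / n_e = 0.02091 / 0.05 = 0.4183 m/day.

0.418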